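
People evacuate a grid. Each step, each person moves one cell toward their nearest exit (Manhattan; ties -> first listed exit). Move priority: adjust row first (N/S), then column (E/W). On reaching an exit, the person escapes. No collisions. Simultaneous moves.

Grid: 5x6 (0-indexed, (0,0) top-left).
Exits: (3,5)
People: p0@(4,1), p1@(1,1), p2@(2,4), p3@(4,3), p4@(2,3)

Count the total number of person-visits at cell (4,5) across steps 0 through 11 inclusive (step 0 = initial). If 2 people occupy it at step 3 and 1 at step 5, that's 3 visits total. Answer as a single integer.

Step 0: p0@(4,1) p1@(1,1) p2@(2,4) p3@(4,3) p4@(2,3) -> at (4,5): 0 [-], cum=0
Step 1: p0@(3,1) p1@(2,1) p2@(3,4) p3@(3,3) p4@(3,3) -> at (4,5): 0 [-], cum=0
Step 2: p0@(3,2) p1@(3,1) p2@ESC p3@(3,4) p4@(3,4) -> at (4,5): 0 [-], cum=0
Step 3: p0@(3,3) p1@(3,2) p2@ESC p3@ESC p4@ESC -> at (4,5): 0 [-], cum=0
Step 4: p0@(3,4) p1@(3,3) p2@ESC p3@ESC p4@ESC -> at (4,5): 0 [-], cum=0
Step 5: p0@ESC p1@(3,4) p2@ESC p3@ESC p4@ESC -> at (4,5): 0 [-], cum=0
Step 6: p0@ESC p1@ESC p2@ESC p3@ESC p4@ESC -> at (4,5): 0 [-], cum=0
Total visits = 0

Answer: 0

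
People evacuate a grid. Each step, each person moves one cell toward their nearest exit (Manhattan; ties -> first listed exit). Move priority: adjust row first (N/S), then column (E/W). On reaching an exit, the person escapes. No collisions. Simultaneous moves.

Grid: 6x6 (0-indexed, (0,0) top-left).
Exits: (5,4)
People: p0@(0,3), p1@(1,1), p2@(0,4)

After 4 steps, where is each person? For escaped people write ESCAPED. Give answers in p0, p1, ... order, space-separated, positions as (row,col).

Step 1: p0:(0,3)->(1,3) | p1:(1,1)->(2,1) | p2:(0,4)->(1,4)
Step 2: p0:(1,3)->(2,3) | p1:(2,1)->(3,1) | p2:(1,4)->(2,4)
Step 3: p0:(2,3)->(3,3) | p1:(3,1)->(4,1) | p2:(2,4)->(3,4)
Step 4: p0:(3,3)->(4,3) | p1:(4,1)->(5,1) | p2:(3,4)->(4,4)

(4,3) (5,1) (4,4)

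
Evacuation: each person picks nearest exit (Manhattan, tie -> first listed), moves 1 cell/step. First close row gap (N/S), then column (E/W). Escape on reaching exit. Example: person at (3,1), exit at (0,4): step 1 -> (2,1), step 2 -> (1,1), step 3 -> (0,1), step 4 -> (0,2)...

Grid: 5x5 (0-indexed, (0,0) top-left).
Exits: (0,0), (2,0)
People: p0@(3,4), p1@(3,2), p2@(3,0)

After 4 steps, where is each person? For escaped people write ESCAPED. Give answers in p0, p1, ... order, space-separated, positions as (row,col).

Step 1: p0:(3,4)->(2,4) | p1:(3,2)->(2,2) | p2:(3,0)->(2,0)->EXIT
Step 2: p0:(2,4)->(2,3) | p1:(2,2)->(2,1) | p2:escaped
Step 3: p0:(2,3)->(2,2) | p1:(2,1)->(2,0)->EXIT | p2:escaped
Step 4: p0:(2,2)->(2,1) | p1:escaped | p2:escaped

(2,1) ESCAPED ESCAPED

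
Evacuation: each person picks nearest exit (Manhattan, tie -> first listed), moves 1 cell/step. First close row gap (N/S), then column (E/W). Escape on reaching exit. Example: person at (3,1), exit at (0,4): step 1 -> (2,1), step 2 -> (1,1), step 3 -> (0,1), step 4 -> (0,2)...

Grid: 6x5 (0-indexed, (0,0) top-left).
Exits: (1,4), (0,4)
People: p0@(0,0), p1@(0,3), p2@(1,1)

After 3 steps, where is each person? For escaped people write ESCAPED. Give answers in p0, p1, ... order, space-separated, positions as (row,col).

Step 1: p0:(0,0)->(0,1) | p1:(0,3)->(0,4)->EXIT | p2:(1,1)->(1,2)
Step 2: p0:(0,1)->(0,2) | p1:escaped | p2:(1,2)->(1,3)
Step 3: p0:(0,2)->(0,3) | p1:escaped | p2:(1,3)->(1,4)->EXIT

(0,3) ESCAPED ESCAPED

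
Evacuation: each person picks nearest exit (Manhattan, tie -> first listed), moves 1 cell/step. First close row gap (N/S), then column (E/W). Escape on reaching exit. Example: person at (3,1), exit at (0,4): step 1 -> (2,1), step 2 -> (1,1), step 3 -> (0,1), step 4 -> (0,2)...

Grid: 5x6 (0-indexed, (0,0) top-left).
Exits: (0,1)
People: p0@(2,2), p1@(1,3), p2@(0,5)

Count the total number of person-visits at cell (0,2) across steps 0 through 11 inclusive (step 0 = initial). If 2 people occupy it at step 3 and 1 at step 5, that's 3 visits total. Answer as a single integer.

Answer: 3

Derivation:
Step 0: p0@(2,2) p1@(1,3) p2@(0,5) -> at (0,2): 0 [-], cum=0
Step 1: p0@(1,2) p1@(0,3) p2@(0,4) -> at (0,2): 0 [-], cum=0
Step 2: p0@(0,2) p1@(0,2) p2@(0,3) -> at (0,2): 2 [p0,p1], cum=2
Step 3: p0@ESC p1@ESC p2@(0,2) -> at (0,2): 1 [p2], cum=3
Step 4: p0@ESC p1@ESC p2@ESC -> at (0,2): 0 [-], cum=3
Total visits = 3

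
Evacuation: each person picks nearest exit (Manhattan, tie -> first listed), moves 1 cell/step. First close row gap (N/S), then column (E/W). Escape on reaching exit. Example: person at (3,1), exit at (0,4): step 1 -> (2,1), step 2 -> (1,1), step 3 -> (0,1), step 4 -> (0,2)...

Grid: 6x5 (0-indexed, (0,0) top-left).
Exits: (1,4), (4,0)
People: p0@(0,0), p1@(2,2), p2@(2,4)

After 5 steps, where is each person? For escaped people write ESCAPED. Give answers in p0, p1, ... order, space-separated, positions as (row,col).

Step 1: p0:(0,0)->(1,0) | p1:(2,2)->(1,2) | p2:(2,4)->(1,4)->EXIT
Step 2: p0:(1,0)->(2,0) | p1:(1,2)->(1,3) | p2:escaped
Step 3: p0:(2,0)->(3,0) | p1:(1,3)->(1,4)->EXIT | p2:escaped
Step 4: p0:(3,0)->(4,0)->EXIT | p1:escaped | p2:escaped

ESCAPED ESCAPED ESCAPED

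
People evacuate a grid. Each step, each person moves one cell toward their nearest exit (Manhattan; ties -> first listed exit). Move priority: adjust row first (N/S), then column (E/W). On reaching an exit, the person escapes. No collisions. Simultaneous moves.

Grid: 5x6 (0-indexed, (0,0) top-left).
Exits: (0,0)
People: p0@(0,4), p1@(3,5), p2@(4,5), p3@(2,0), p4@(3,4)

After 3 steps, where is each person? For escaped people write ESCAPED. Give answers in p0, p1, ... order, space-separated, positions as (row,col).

Step 1: p0:(0,4)->(0,3) | p1:(3,5)->(2,5) | p2:(4,5)->(3,5) | p3:(2,0)->(1,0) | p4:(3,4)->(2,4)
Step 2: p0:(0,3)->(0,2) | p1:(2,5)->(1,5) | p2:(3,5)->(2,5) | p3:(1,0)->(0,0)->EXIT | p4:(2,4)->(1,4)
Step 3: p0:(0,2)->(0,1) | p1:(1,5)->(0,5) | p2:(2,5)->(1,5) | p3:escaped | p4:(1,4)->(0,4)

(0,1) (0,5) (1,5) ESCAPED (0,4)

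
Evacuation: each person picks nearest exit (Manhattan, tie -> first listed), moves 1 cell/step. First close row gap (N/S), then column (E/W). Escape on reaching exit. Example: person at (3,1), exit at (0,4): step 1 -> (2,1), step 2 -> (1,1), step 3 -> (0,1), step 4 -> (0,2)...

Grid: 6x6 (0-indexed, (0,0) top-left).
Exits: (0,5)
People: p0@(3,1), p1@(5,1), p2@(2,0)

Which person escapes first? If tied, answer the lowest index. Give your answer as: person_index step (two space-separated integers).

Step 1: p0:(3,1)->(2,1) | p1:(5,1)->(4,1) | p2:(2,0)->(1,0)
Step 2: p0:(2,1)->(1,1) | p1:(4,1)->(3,1) | p2:(1,0)->(0,0)
Step 3: p0:(1,1)->(0,1) | p1:(3,1)->(2,1) | p2:(0,0)->(0,1)
Step 4: p0:(0,1)->(0,2) | p1:(2,1)->(1,1) | p2:(0,1)->(0,2)
Step 5: p0:(0,2)->(0,3) | p1:(1,1)->(0,1) | p2:(0,2)->(0,3)
Step 6: p0:(0,3)->(0,4) | p1:(0,1)->(0,2) | p2:(0,3)->(0,4)
Step 7: p0:(0,4)->(0,5)->EXIT | p1:(0,2)->(0,3) | p2:(0,4)->(0,5)->EXIT
Step 8: p0:escaped | p1:(0,3)->(0,4) | p2:escaped
Step 9: p0:escaped | p1:(0,4)->(0,5)->EXIT | p2:escaped
Exit steps: [7, 9, 7]
First to escape: p0 at step 7

Answer: 0 7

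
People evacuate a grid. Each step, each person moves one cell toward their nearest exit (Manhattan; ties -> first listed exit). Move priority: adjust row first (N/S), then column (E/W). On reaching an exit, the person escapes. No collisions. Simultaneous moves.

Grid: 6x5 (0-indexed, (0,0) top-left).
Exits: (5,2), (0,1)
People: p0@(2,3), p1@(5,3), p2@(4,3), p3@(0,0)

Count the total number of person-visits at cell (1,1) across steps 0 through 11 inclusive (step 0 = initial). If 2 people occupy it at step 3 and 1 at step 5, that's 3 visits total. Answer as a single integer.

Step 0: p0@(2,3) p1@(5,3) p2@(4,3) p3@(0,0) -> at (1,1): 0 [-], cum=0
Step 1: p0@(3,3) p1@ESC p2@(5,3) p3@ESC -> at (1,1): 0 [-], cum=0
Step 2: p0@(4,3) p1@ESC p2@ESC p3@ESC -> at (1,1): 0 [-], cum=0
Step 3: p0@(5,3) p1@ESC p2@ESC p3@ESC -> at (1,1): 0 [-], cum=0
Step 4: p0@ESC p1@ESC p2@ESC p3@ESC -> at (1,1): 0 [-], cum=0
Total visits = 0

Answer: 0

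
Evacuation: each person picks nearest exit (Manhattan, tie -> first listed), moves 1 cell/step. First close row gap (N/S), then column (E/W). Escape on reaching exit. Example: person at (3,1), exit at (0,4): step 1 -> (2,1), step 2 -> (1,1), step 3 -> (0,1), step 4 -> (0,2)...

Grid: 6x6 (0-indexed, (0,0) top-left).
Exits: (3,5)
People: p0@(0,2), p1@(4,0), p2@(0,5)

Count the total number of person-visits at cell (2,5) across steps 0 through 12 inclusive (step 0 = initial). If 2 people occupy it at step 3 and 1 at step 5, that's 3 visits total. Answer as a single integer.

Step 0: p0@(0,2) p1@(4,0) p2@(0,5) -> at (2,5): 0 [-], cum=0
Step 1: p0@(1,2) p1@(3,0) p2@(1,5) -> at (2,5): 0 [-], cum=0
Step 2: p0@(2,2) p1@(3,1) p2@(2,5) -> at (2,5): 1 [p2], cum=1
Step 3: p0@(3,2) p1@(3,2) p2@ESC -> at (2,5): 0 [-], cum=1
Step 4: p0@(3,3) p1@(3,3) p2@ESC -> at (2,5): 0 [-], cum=1
Step 5: p0@(3,4) p1@(3,4) p2@ESC -> at (2,5): 0 [-], cum=1
Step 6: p0@ESC p1@ESC p2@ESC -> at (2,5): 0 [-], cum=1
Total visits = 1

Answer: 1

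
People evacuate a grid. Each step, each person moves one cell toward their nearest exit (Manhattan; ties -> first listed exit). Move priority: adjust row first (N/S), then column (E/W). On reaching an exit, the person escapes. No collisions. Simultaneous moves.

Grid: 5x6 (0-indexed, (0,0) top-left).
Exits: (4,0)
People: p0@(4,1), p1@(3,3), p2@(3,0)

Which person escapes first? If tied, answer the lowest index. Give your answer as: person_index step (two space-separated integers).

Step 1: p0:(4,1)->(4,0)->EXIT | p1:(3,3)->(4,3) | p2:(3,0)->(4,0)->EXIT
Step 2: p0:escaped | p1:(4,3)->(4,2) | p2:escaped
Step 3: p0:escaped | p1:(4,2)->(4,1) | p2:escaped
Step 4: p0:escaped | p1:(4,1)->(4,0)->EXIT | p2:escaped
Exit steps: [1, 4, 1]
First to escape: p0 at step 1

Answer: 0 1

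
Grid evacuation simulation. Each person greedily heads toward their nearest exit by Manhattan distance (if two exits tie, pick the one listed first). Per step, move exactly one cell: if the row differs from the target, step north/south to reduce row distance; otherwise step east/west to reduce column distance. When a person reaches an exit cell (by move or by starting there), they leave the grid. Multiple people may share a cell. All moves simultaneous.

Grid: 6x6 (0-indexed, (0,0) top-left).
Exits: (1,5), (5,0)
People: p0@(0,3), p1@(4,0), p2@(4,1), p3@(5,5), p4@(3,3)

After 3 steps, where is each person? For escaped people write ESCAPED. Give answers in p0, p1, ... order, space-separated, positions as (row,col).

Step 1: p0:(0,3)->(1,3) | p1:(4,0)->(5,0)->EXIT | p2:(4,1)->(5,1) | p3:(5,5)->(4,5) | p4:(3,3)->(2,3)
Step 2: p0:(1,3)->(1,4) | p1:escaped | p2:(5,1)->(5,0)->EXIT | p3:(4,5)->(3,5) | p4:(2,3)->(1,3)
Step 3: p0:(1,4)->(1,5)->EXIT | p1:escaped | p2:escaped | p3:(3,5)->(2,5) | p4:(1,3)->(1,4)

ESCAPED ESCAPED ESCAPED (2,5) (1,4)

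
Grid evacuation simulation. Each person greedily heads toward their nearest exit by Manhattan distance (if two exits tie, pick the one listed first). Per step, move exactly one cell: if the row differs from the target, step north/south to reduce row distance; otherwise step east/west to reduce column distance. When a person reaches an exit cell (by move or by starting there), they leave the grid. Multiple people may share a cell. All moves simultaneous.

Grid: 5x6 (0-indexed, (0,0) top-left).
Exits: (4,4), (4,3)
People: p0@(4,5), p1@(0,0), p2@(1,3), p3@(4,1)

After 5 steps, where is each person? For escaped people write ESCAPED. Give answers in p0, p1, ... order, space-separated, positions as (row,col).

Step 1: p0:(4,5)->(4,4)->EXIT | p1:(0,0)->(1,0) | p2:(1,3)->(2,3) | p3:(4,1)->(4,2)
Step 2: p0:escaped | p1:(1,0)->(2,0) | p2:(2,3)->(3,3) | p3:(4,2)->(4,3)->EXIT
Step 3: p0:escaped | p1:(2,0)->(3,0) | p2:(3,3)->(4,3)->EXIT | p3:escaped
Step 4: p0:escaped | p1:(3,0)->(4,0) | p2:escaped | p3:escaped
Step 5: p0:escaped | p1:(4,0)->(4,1) | p2:escaped | p3:escaped

ESCAPED (4,1) ESCAPED ESCAPED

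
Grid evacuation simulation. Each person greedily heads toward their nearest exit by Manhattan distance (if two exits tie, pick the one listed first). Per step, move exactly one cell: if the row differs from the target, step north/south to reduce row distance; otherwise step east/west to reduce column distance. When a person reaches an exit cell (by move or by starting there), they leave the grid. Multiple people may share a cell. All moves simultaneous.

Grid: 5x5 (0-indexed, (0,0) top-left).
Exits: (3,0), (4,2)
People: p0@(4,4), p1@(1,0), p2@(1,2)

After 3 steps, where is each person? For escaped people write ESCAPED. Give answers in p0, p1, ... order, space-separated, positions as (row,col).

Step 1: p0:(4,4)->(4,3) | p1:(1,0)->(2,0) | p2:(1,2)->(2,2)
Step 2: p0:(4,3)->(4,2)->EXIT | p1:(2,0)->(3,0)->EXIT | p2:(2,2)->(3,2)
Step 3: p0:escaped | p1:escaped | p2:(3,2)->(4,2)->EXIT

ESCAPED ESCAPED ESCAPED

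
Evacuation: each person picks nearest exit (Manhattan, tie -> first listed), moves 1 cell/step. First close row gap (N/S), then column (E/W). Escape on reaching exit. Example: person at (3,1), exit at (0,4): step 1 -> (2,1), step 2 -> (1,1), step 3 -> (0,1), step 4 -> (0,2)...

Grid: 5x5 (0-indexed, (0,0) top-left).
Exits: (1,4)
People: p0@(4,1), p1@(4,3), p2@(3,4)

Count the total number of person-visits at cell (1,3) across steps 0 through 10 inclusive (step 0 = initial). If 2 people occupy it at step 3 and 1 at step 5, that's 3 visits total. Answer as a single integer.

Answer: 2

Derivation:
Step 0: p0@(4,1) p1@(4,3) p2@(3,4) -> at (1,3): 0 [-], cum=0
Step 1: p0@(3,1) p1@(3,3) p2@(2,4) -> at (1,3): 0 [-], cum=0
Step 2: p0@(2,1) p1@(2,3) p2@ESC -> at (1,3): 0 [-], cum=0
Step 3: p0@(1,1) p1@(1,3) p2@ESC -> at (1,3): 1 [p1], cum=1
Step 4: p0@(1,2) p1@ESC p2@ESC -> at (1,3): 0 [-], cum=1
Step 5: p0@(1,3) p1@ESC p2@ESC -> at (1,3): 1 [p0], cum=2
Step 6: p0@ESC p1@ESC p2@ESC -> at (1,3): 0 [-], cum=2
Total visits = 2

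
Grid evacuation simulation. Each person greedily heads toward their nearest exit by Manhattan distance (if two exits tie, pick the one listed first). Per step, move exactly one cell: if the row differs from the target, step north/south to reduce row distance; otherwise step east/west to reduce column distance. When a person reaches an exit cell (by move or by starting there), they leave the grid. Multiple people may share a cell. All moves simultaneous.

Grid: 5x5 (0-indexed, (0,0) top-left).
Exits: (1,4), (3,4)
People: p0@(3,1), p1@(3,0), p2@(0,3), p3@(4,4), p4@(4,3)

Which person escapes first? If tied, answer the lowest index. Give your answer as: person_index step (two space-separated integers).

Answer: 3 1

Derivation:
Step 1: p0:(3,1)->(3,2) | p1:(3,0)->(3,1) | p2:(0,3)->(1,3) | p3:(4,4)->(3,4)->EXIT | p4:(4,3)->(3,3)
Step 2: p0:(3,2)->(3,3) | p1:(3,1)->(3,2) | p2:(1,3)->(1,4)->EXIT | p3:escaped | p4:(3,3)->(3,4)->EXIT
Step 3: p0:(3,3)->(3,4)->EXIT | p1:(3,2)->(3,3) | p2:escaped | p3:escaped | p4:escaped
Step 4: p0:escaped | p1:(3,3)->(3,4)->EXIT | p2:escaped | p3:escaped | p4:escaped
Exit steps: [3, 4, 2, 1, 2]
First to escape: p3 at step 1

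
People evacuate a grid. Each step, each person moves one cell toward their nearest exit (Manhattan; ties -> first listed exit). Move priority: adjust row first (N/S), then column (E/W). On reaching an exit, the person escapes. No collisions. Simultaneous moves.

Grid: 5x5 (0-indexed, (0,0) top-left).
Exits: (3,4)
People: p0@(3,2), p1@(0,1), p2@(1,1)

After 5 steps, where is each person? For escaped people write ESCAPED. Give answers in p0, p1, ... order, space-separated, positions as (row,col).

Step 1: p0:(3,2)->(3,3) | p1:(0,1)->(1,1) | p2:(1,1)->(2,1)
Step 2: p0:(3,3)->(3,4)->EXIT | p1:(1,1)->(2,1) | p2:(2,1)->(3,1)
Step 3: p0:escaped | p1:(2,1)->(3,1) | p2:(3,1)->(3,2)
Step 4: p0:escaped | p1:(3,1)->(3,2) | p2:(3,2)->(3,3)
Step 5: p0:escaped | p1:(3,2)->(3,3) | p2:(3,3)->(3,4)->EXIT

ESCAPED (3,3) ESCAPED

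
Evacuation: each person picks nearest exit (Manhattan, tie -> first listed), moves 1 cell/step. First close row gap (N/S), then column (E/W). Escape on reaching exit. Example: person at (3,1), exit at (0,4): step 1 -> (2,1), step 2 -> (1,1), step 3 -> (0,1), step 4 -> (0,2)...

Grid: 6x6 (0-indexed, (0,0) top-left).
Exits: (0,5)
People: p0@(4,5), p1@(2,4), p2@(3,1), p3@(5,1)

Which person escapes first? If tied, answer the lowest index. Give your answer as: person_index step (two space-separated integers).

Step 1: p0:(4,5)->(3,5) | p1:(2,4)->(1,4) | p2:(3,1)->(2,1) | p3:(5,1)->(4,1)
Step 2: p0:(3,5)->(2,5) | p1:(1,4)->(0,4) | p2:(2,1)->(1,1) | p3:(4,1)->(3,1)
Step 3: p0:(2,5)->(1,5) | p1:(0,4)->(0,5)->EXIT | p2:(1,1)->(0,1) | p3:(3,1)->(2,1)
Step 4: p0:(1,5)->(0,5)->EXIT | p1:escaped | p2:(0,1)->(0,2) | p3:(2,1)->(1,1)
Step 5: p0:escaped | p1:escaped | p2:(0,2)->(0,3) | p3:(1,1)->(0,1)
Step 6: p0:escaped | p1:escaped | p2:(0,3)->(0,4) | p3:(0,1)->(0,2)
Step 7: p0:escaped | p1:escaped | p2:(0,4)->(0,5)->EXIT | p3:(0,2)->(0,3)
Step 8: p0:escaped | p1:escaped | p2:escaped | p3:(0,3)->(0,4)
Step 9: p0:escaped | p1:escaped | p2:escaped | p3:(0,4)->(0,5)->EXIT
Exit steps: [4, 3, 7, 9]
First to escape: p1 at step 3

Answer: 1 3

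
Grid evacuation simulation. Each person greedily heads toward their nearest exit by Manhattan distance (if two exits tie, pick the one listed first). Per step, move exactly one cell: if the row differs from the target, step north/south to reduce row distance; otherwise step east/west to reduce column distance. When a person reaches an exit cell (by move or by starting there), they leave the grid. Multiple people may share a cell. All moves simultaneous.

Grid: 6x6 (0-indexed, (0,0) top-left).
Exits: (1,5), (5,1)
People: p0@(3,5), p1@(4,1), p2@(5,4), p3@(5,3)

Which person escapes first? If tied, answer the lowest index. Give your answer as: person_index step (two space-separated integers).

Answer: 1 1

Derivation:
Step 1: p0:(3,5)->(2,5) | p1:(4,1)->(5,1)->EXIT | p2:(5,4)->(5,3) | p3:(5,3)->(5,2)
Step 2: p0:(2,5)->(1,5)->EXIT | p1:escaped | p2:(5,3)->(5,2) | p3:(5,2)->(5,1)->EXIT
Step 3: p0:escaped | p1:escaped | p2:(5,2)->(5,1)->EXIT | p3:escaped
Exit steps: [2, 1, 3, 2]
First to escape: p1 at step 1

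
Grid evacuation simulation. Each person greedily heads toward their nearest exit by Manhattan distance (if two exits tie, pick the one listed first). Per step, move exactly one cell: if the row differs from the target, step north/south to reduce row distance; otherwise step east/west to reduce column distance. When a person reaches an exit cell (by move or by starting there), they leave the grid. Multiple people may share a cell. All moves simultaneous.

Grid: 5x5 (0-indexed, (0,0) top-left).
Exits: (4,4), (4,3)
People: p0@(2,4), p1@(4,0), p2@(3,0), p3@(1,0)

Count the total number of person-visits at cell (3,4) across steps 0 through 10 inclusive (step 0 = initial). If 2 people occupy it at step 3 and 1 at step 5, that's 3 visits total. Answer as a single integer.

Step 0: p0@(2,4) p1@(4,0) p2@(3,0) p3@(1,0) -> at (3,4): 0 [-], cum=0
Step 1: p0@(3,4) p1@(4,1) p2@(4,0) p3@(2,0) -> at (3,4): 1 [p0], cum=1
Step 2: p0@ESC p1@(4,2) p2@(4,1) p3@(3,0) -> at (3,4): 0 [-], cum=1
Step 3: p0@ESC p1@ESC p2@(4,2) p3@(4,0) -> at (3,4): 0 [-], cum=1
Step 4: p0@ESC p1@ESC p2@ESC p3@(4,1) -> at (3,4): 0 [-], cum=1
Step 5: p0@ESC p1@ESC p2@ESC p3@(4,2) -> at (3,4): 0 [-], cum=1
Step 6: p0@ESC p1@ESC p2@ESC p3@ESC -> at (3,4): 0 [-], cum=1
Total visits = 1

Answer: 1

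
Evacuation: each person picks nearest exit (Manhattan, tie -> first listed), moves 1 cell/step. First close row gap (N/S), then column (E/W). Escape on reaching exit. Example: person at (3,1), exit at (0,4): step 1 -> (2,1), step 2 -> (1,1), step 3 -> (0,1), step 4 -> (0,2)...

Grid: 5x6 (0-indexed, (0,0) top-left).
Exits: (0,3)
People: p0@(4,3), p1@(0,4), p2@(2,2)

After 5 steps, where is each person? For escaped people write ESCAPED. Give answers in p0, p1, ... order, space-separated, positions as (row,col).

Step 1: p0:(4,3)->(3,3) | p1:(0,4)->(0,3)->EXIT | p2:(2,2)->(1,2)
Step 2: p0:(3,3)->(2,3) | p1:escaped | p2:(1,2)->(0,2)
Step 3: p0:(2,3)->(1,3) | p1:escaped | p2:(0,2)->(0,3)->EXIT
Step 4: p0:(1,3)->(0,3)->EXIT | p1:escaped | p2:escaped

ESCAPED ESCAPED ESCAPED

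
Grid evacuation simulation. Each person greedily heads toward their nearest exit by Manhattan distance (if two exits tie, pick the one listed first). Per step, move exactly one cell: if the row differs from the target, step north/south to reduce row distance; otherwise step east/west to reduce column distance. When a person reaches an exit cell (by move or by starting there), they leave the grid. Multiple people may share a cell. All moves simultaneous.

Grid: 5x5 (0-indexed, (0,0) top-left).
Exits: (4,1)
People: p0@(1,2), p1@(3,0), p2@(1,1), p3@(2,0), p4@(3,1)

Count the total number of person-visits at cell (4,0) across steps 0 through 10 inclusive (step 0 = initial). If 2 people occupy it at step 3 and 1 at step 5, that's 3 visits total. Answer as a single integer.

Answer: 2

Derivation:
Step 0: p0@(1,2) p1@(3,0) p2@(1,1) p3@(2,0) p4@(3,1) -> at (4,0): 0 [-], cum=0
Step 1: p0@(2,2) p1@(4,0) p2@(2,1) p3@(3,0) p4@ESC -> at (4,0): 1 [p1], cum=1
Step 2: p0@(3,2) p1@ESC p2@(3,1) p3@(4,0) p4@ESC -> at (4,0): 1 [p3], cum=2
Step 3: p0@(4,2) p1@ESC p2@ESC p3@ESC p4@ESC -> at (4,0): 0 [-], cum=2
Step 4: p0@ESC p1@ESC p2@ESC p3@ESC p4@ESC -> at (4,0): 0 [-], cum=2
Total visits = 2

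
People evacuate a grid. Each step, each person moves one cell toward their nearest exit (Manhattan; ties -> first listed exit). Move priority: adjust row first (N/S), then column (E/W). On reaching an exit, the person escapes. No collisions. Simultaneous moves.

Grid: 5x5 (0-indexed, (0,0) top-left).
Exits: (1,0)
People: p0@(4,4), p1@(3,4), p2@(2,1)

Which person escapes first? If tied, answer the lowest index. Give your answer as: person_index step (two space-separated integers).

Answer: 2 2

Derivation:
Step 1: p0:(4,4)->(3,4) | p1:(3,4)->(2,4) | p2:(2,1)->(1,1)
Step 2: p0:(3,4)->(2,4) | p1:(2,4)->(1,4) | p2:(1,1)->(1,0)->EXIT
Step 3: p0:(2,4)->(1,4) | p1:(1,4)->(1,3) | p2:escaped
Step 4: p0:(1,4)->(1,3) | p1:(1,3)->(1,2) | p2:escaped
Step 5: p0:(1,3)->(1,2) | p1:(1,2)->(1,1) | p2:escaped
Step 6: p0:(1,2)->(1,1) | p1:(1,1)->(1,0)->EXIT | p2:escaped
Step 7: p0:(1,1)->(1,0)->EXIT | p1:escaped | p2:escaped
Exit steps: [7, 6, 2]
First to escape: p2 at step 2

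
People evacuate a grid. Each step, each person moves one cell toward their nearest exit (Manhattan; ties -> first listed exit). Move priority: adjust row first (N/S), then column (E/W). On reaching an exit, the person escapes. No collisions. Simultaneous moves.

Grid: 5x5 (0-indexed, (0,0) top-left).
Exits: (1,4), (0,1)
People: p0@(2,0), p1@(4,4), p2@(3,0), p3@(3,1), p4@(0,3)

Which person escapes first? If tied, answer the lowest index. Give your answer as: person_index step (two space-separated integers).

Answer: 4 2

Derivation:
Step 1: p0:(2,0)->(1,0) | p1:(4,4)->(3,4) | p2:(3,0)->(2,0) | p3:(3,1)->(2,1) | p4:(0,3)->(1,3)
Step 2: p0:(1,0)->(0,0) | p1:(3,4)->(2,4) | p2:(2,0)->(1,0) | p3:(2,1)->(1,1) | p4:(1,3)->(1,4)->EXIT
Step 3: p0:(0,0)->(0,1)->EXIT | p1:(2,4)->(1,4)->EXIT | p2:(1,0)->(0,0) | p3:(1,1)->(0,1)->EXIT | p4:escaped
Step 4: p0:escaped | p1:escaped | p2:(0,0)->(0,1)->EXIT | p3:escaped | p4:escaped
Exit steps: [3, 3, 4, 3, 2]
First to escape: p4 at step 2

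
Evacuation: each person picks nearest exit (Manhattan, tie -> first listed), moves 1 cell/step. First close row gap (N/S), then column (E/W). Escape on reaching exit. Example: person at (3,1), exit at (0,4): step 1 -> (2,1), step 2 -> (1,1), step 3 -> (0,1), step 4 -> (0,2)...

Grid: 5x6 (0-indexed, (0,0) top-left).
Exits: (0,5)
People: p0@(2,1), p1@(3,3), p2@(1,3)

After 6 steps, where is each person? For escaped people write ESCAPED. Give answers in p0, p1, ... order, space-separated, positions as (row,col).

Step 1: p0:(2,1)->(1,1) | p1:(3,3)->(2,3) | p2:(1,3)->(0,3)
Step 2: p0:(1,1)->(0,1) | p1:(2,3)->(1,3) | p2:(0,3)->(0,4)
Step 3: p0:(0,1)->(0,2) | p1:(1,3)->(0,3) | p2:(0,4)->(0,5)->EXIT
Step 4: p0:(0,2)->(0,3) | p1:(0,3)->(0,4) | p2:escaped
Step 5: p0:(0,3)->(0,4) | p1:(0,4)->(0,5)->EXIT | p2:escaped
Step 6: p0:(0,4)->(0,5)->EXIT | p1:escaped | p2:escaped

ESCAPED ESCAPED ESCAPED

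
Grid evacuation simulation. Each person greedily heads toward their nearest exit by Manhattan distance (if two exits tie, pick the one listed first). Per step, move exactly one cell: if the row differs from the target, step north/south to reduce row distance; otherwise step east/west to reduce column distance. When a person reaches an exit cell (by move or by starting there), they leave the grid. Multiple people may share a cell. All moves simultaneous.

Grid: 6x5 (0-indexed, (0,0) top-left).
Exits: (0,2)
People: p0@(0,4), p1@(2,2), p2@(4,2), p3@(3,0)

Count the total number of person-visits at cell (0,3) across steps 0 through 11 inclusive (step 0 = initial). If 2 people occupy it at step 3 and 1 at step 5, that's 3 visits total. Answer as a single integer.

Answer: 1

Derivation:
Step 0: p0@(0,4) p1@(2,2) p2@(4,2) p3@(3,0) -> at (0,3): 0 [-], cum=0
Step 1: p0@(0,3) p1@(1,2) p2@(3,2) p3@(2,0) -> at (0,3): 1 [p0], cum=1
Step 2: p0@ESC p1@ESC p2@(2,2) p3@(1,0) -> at (0,3): 0 [-], cum=1
Step 3: p0@ESC p1@ESC p2@(1,2) p3@(0,0) -> at (0,3): 0 [-], cum=1
Step 4: p0@ESC p1@ESC p2@ESC p3@(0,1) -> at (0,3): 0 [-], cum=1
Step 5: p0@ESC p1@ESC p2@ESC p3@ESC -> at (0,3): 0 [-], cum=1
Total visits = 1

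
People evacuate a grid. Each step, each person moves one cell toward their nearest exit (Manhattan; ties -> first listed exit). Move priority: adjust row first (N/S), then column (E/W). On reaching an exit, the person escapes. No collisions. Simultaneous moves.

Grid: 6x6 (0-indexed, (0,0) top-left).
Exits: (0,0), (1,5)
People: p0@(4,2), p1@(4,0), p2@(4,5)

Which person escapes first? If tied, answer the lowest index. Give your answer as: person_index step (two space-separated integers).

Step 1: p0:(4,2)->(3,2) | p1:(4,0)->(3,0) | p2:(4,5)->(3,5)
Step 2: p0:(3,2)->(2,2) | p1:(3,0)->(2,0) | p2:(3,5)->(2,5)
Step 3: p0:(2,2)->(1,2) | p1:(2,0)->(1,0) | p2:(2,5)->(1,5)->EXIT
Step 4: p0:(1,2)->(0,2) | p1:(1,0)->(0,0)->EXIT | p2:escaped
Step 5: p0:(0,2)->(0,1) | p1:escaped | p2:escaped
Step 6: p0:(0,1)->(0,0)->EXIT | p1:escaped | p2:escaped
Exit steps: [6, 4, 3]
First to escape: p2 at step 3

Answer: 2 3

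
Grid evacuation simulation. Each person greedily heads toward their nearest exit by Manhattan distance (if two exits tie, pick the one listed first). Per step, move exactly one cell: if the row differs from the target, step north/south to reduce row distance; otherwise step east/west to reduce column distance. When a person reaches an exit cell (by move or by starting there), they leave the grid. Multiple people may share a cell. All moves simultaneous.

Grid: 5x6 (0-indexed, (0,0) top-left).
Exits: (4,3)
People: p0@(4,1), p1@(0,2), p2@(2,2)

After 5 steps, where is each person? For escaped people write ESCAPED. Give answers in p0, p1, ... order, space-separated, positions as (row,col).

Step 1: p0:(4,1)->(4,2) | p1:(0,2)->(1,2) | p2:(2,2)->(3,2)
Step 2: p0:(4,2)->(4,3)->EXIT | p1:(1,2)->(2,2) | p2:(3,2)->(4,2)
Step 3: p0:escaped | p1:(2,2)->(3,2) | p2:(4,2)->(4,3)->EXIT
Step 4: p0:escaped | p1:(3,2)->(4,2) | p2:escaped
Step 5: p0:escaped | p1:(4,2)->(4,3)->EXIT | p2:escaped

ESCAPED ESCAPED ESCAPED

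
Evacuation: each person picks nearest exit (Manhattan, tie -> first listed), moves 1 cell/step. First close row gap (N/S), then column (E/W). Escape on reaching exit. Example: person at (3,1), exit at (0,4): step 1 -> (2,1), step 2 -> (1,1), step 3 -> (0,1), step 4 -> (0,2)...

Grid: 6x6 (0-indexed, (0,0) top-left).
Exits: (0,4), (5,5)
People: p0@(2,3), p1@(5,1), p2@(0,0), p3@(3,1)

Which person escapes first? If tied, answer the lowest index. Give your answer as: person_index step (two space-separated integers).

Step 1: p0:(2,3)->(1,3) | p1:(5,1)->(5,2) | p2:(0,0)->(0,1) | p3:(3,1)->(2,1)
Step 2: p0:(1,3)->(0,3) | p1:(5,2)->(5,3) | p2:(0,1)->(0,2) | p3:(2,1)->(1,1)
Step 3: p0:(0,3)->(0,4)->EXIT | p1:(5,3)->(5,4) | p2:(0,2)->(0,3) | p3:(1,1)->(0,1)
Step 4: p0:escaped | p1:(5,4)->(5,5)->EXIT | p2:(0,3)->(0,4)->EXIT | p3:(0,1)->(0,2)
Step 5: p0:escaped | p1:escaped | p2:escaped | p3:(0,2)->(0,3)
Step 6: p0:escaped | p1:escaped | p2:escaped | p3:(0,3)->(0,4)->EXIT
Exit steps: [3, 4, 4, 6]
First to escape: p0 at step 3

Answer: 0 3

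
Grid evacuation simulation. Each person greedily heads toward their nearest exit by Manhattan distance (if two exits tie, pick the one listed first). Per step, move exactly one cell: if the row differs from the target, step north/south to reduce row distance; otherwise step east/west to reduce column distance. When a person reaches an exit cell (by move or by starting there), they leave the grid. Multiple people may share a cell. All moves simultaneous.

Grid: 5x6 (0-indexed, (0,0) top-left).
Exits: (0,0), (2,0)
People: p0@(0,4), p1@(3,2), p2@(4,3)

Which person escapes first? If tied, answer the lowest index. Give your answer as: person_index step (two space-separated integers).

Step 1: p0:(0,4)->(0,3) | p1:(3,2)->(2,2) | p2:(4,3)->(3,3)
Step 2: p0:(0,3)->(0,2) | p1:(2,2)->(2,1) | p2:(3,3)->(2,3)
Step 3: p0:(0,2)->(0,1) | p1:(2,1)->(2,0)->EXIT | p2:(2,3)->(2,2)
Step 4: p0:(0,1)->(0,0)->EXIT | p1:escaped | p2:(2,2)->(2,1)
Step 5: p0:escaped | p1:escaped | p2:(2,1)->(2,0)->EXIT
Exit steps: [4, 3, 5]
First to escape: p1 at step 3

Answer: 1 3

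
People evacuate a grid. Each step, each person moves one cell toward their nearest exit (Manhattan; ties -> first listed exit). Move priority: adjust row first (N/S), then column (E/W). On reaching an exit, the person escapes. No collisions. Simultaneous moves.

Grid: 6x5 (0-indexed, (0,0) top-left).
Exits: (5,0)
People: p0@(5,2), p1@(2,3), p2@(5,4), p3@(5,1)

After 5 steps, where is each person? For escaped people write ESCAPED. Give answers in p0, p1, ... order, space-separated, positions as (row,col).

Step 1: p0:(5,2)->(5,1) | p1:(2,3)->(3,3) | p2:(5,4)->(5,3) | p3:(5,1)->(5,0)->EXIT
Step 2: p0:(5,1)->(5,0)->EXIT | p1:(3,3)->(4,3) | p2:(5,3)->(5,2) | p3:escaped
Step 3: p0:escaped | p1:(4,3)->(5,3) | p2:(5,2)->(5,1) | p3:escaped
Step 4: p0:escaped | p1:(5,3)->(5,2) | p2:(5,1)->(5,0)->EXIT | p3:escaped
Step 5: p0:escaped | p1:(5,2)->(5,1) | p2:escaped | p3:escaped

ESCAPED (5,1) ESCAPED ESCAPED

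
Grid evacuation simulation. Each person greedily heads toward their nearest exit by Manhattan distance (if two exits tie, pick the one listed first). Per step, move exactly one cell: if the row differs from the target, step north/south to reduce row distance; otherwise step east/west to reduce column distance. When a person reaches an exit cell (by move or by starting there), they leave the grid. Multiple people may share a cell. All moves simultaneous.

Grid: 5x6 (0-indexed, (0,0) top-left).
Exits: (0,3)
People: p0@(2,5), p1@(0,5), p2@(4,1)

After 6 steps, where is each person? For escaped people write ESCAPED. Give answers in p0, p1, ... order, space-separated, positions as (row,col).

Step 1: p0:(2,5)->(1,5) | p1:(0,5)->(0,4) | p2:(4,1)->(3,1)
Step 2: p0:(1,5)->(0,5) | p1:(0,4)->(0,3)->EXIT | p2:(3,1)->(2,1)
Step 3: p0:(0,5)->(0,4) | p1:escaped | p2:(2,1)->(1,1)
Step 4: p0:(0,4)->(0,3)->EXIT | p1:escaped | p2:(1,1)->(0,1)
Step 5: p0:escaped | p1:escaped | p2:(0,1)->(0,2)
Step 6: p0:escaped | p1:escaped | p2:(0,2)->(0,3)->EXIT

ESCAPED ESCAPED ESCAPED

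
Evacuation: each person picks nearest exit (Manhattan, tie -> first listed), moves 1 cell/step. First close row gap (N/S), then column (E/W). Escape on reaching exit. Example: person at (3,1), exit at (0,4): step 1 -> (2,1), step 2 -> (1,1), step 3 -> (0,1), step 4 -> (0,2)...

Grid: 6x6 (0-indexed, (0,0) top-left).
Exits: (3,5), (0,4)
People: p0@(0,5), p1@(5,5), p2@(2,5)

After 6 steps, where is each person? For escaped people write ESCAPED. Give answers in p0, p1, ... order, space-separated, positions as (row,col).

Step 1: p0:(0,5)->(0,4)->EXIT | p1:(5,5)->(4,5) | p2:(2,5)->(3,5)->EXIT
Step 2: p0:escaped | p1:(4,5)->(3,5)->EXIT | p2:escaped

ESCAPED ESCAPED ESCAPED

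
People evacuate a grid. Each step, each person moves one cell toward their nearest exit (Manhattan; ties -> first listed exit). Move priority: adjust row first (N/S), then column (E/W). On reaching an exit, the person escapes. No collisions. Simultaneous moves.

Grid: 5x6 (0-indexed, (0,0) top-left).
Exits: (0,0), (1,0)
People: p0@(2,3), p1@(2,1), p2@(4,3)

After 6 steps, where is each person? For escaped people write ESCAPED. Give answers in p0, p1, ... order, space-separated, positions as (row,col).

Step 1: p0:(2,3)->(1,3) | p1:(2,1)->(1,1) | p2:(4,3)->(3,3)
Step 2: p0:(1,3)->(1,2) | p1:(1,1)->(1,0)->EXIT | p2:(3,3)->(2,3)
Step 3: p0:(1,2)->(1,1) | p1:escaped | p2:(2,3)->(1,3)
Step 4: p0:(1,1)->(1,0)->EXIT | p1:escaped | p2:(1,3)->(1,2)
Step 5: p0:escaped | p1:escaped | p2:(1,2)->(1,1)
Step 6: p0:escaped | p1:escaped | p2:(1,1)->(1,0)->EXIT

ESCAPED ESCAPED ESCAPED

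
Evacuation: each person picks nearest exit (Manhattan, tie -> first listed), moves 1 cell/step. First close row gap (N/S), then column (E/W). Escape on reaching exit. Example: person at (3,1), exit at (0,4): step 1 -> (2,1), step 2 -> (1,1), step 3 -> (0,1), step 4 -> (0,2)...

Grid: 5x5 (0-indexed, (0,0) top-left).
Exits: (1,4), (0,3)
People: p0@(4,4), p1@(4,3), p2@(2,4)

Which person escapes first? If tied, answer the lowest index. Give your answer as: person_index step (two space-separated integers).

Answer: 2 1

Derivation:
Step 1: p0:(4,4)->(3,4) | p1:(4,3)->(3,3) | p2:(2,4)->(1,4)->EXIT
Step 2: p0:(3,4)->(2,4) | p1:(3,3)->(2,3) | p2:escaped
Step 3: p0:(2,4)->(1,4)->EXIT | p1:(2,3)->(1,3) | p2:escaped
Step 4: p0:escaped | p1:(1,3)->(1,4)->EXIT | p2:escaped
Exit steps: [3, 4, 1]
First to escape: p2 at step 1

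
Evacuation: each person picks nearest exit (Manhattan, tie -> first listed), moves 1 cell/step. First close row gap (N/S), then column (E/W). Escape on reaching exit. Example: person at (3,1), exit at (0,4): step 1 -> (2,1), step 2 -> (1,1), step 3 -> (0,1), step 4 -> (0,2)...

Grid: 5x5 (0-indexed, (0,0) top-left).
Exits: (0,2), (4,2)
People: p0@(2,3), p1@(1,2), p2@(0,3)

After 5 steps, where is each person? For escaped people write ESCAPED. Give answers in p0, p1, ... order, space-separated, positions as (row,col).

Step 1: p0:(2,3)->(1,3) | p1:(1,2)->(0,2)->EXIT | p2:(0,3)->(0,2)->EXIT
Step 2: p0:(1,3)->(0,3) | p1:escaped | p2:escaped
Step 3: p0:(0,3)->(0,2)->EXIT | p1:escaped | p2:escaped

ESCAPED ESCAPED ESCAPED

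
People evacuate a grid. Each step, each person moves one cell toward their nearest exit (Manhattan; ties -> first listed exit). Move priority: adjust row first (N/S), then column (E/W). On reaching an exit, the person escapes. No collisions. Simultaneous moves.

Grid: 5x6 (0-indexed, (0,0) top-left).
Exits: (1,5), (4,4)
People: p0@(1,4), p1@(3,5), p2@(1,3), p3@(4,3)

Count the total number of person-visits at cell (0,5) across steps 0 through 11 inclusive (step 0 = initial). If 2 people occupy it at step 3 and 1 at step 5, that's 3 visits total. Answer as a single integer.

Answer: 0

Derivation:
Step 0: p0@(1,4) p1@(3,5) p2@(1,3) p3@(4,3) -> at (0,5): 0 [-], cum=0
Step 1: p0@ESC p1@(2,5) p2@(1,4) p3@ESC -> at (0,5): 0 [-], cum=0
Step 2: p0@ESC p1@ESC p2@ESC p3@ESC -> at (0,5): 0 [-], cum=0
Total visits = 0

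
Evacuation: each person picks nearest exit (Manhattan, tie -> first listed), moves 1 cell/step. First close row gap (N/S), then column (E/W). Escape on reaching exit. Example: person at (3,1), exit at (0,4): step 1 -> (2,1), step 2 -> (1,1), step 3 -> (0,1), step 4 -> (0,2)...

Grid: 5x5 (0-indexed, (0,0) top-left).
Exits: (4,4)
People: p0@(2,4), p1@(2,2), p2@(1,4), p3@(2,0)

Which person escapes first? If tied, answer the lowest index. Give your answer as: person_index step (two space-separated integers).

Step 1: p0:(2,4)->(3,4) | p1:(2,2)->(3,2) | p2:(1,4)->(2,4) | p3:(2,0)->(3,0)
Step 2: p0:(3,4)->(4,4)->EXIT | p1:(3,2)->(4,2) | p2:(2,4)->(3,4) | p3:(3,0)->(4,0)
Step 3: p0:escaped | p1:(4,2)->(4,3) | p2:(3,4)->(4,4)->EXIT | p3:(4,0)->(4,1)
Step 4: p0:escaped | p1:(4,3)->(4,4)->EXIT | p2:escaped | p3:(4,1)->(4,2)
Step 5: p0:escaped | p1:escaped | p2:escaped | p3:(4,2)->(4,3)
Step 6: p0:escaped | p1:escaped | p2:escaped | p3:(4,3)->(4,4)->EXIT
Exit steps: [2, 4, 3, 6]
First to escape: p0 at step 2

Answer: 0 2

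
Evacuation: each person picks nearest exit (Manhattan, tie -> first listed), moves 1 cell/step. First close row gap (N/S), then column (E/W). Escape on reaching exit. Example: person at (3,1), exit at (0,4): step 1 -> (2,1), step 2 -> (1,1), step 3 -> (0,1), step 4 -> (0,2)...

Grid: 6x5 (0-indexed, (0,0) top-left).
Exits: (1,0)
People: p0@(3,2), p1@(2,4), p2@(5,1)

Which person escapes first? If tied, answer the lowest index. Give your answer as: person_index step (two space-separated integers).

Step 1: p0:(3,2)->(2,2) | p1:(2,4)->(1,4) | p2:(5,1)->(4,1)
Step 2: p0:(2,2)->(1,2) | p1:(1,4)->(1,3) | p2:(4,1)->(3,1)
Step 3: p0:(1,2)->(1,1) | p1:(1,3)->(1,2) | p2:(3,1)->(2,1)
Step 4: p0:(1,1)->(1,0)->EXIT | p1:(1,2)->(1,1) | p2:(2,1)->(1,1)
Step 5: p0:escaped | p1:(1,1)->(1,0)->EXIT | p2:(1,1)->(1,0)->EXIT
Exit steps: [4, 5, 5]
First to escape: p0 at step 4

Answer: 0 4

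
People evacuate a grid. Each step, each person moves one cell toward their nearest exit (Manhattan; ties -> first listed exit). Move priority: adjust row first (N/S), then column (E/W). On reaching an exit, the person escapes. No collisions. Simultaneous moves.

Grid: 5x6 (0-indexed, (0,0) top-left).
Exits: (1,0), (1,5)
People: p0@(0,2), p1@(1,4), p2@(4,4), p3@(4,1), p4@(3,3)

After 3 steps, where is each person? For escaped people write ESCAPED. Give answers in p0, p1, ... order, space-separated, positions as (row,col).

Step 1: p0:(0,2)->(1,2) | p1:(1,4)->(1,5)->EXIT | p2:(4,4)->(3,4) | p3:(4,1)->(3,1) | p4:(3,3)->(2,3)
Step 2: p0:(1,2)->(1,1) | p1:escaped | p2:(3,4)->(2,4) | p3:(3,1)->(2,1) | p4:(2,3)->(1,3)
Step 3: p0:(1,1)->(1,0)->EXIT | p1:escaped | p2:(2,4)->(1,4) | p3:(2,1)->(1,1) | p4:(1,3)->(1,4)

ESCAPED ESCAPED (1,4) (1,1) (1,4)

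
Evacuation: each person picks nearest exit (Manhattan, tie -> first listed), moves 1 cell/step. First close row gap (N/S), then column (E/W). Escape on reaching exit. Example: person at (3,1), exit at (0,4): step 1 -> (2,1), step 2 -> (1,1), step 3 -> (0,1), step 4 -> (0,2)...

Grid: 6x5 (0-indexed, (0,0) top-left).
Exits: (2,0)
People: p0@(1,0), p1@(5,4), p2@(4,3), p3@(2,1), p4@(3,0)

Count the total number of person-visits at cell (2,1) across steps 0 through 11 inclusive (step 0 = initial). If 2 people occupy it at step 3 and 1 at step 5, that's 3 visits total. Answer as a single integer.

Step 0: p0@(1,0) p1@(5,4) p2@(4,3) p3@(2,1) p4@(3,0) -> at (2,1): 1 [p3], cum=1
Step 1: p0@ESC p1@(4,4) p2@(3,3) p3@ESC p4@ESC -> at (2,1): 0 [-], cum=1
Step 2: p0@ESC p1@(3,4) p2@(2,3) p3@ESC p4@ESC -> at (2,1): 0 [-], cum=1
Step 3: p0@ESC p1@(2,4) p2@(2,2) p3@ESC p4@ESC -> at (2,1): 0 [-], cum=1
Step 4: p0@ESC p1@(2,3) p2@(2,1) p3@ESC p4@ESC -> at (2,1): 1 [p2], cum=2
Step 5: p0@ESC p1@(2,2) p2@ESC p3@ESC p4@ESC -> at (2,1): 0 [-], cum=2
Step 6: p0@ESC p1@(2,1) p2@ESC p3@ESC p4@ESC -> at (2,1): 1 [p1], cum=3
Step 7: p0@ESC p1@ESC p2@ESC p3@ESC p4@ESC -> at (2,1): 0 [-], cum=3
Total visits = 3

Answer: 3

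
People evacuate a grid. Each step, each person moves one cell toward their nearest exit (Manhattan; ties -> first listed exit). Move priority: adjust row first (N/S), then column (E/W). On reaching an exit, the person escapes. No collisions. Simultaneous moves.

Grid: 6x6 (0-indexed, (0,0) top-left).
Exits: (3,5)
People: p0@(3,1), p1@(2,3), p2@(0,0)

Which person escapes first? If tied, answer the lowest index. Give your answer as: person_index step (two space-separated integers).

Step 1: p0:(3,1)->(3,2) | p1:(2,3)->(3,3) | p2:(0,0)->(1,0)
Step 2: p0:(3,2)->(3,3) | p1:(3,3)->(3,4) | p2:(1,0)->(2,0)
Step 3: p0:(3,3)->(3,4) | p1:(3,4)->(3,5)->EXIT | p2:(2,0)->(3,0)
Step 4: p0:(3,4)->(3,5)->EXIT | p1:escaped | p2:(3,0)->(3,1)
Step 5: p0:escaped | p1:escaped | p2:(3,1)->(3,2)
Step 6: p0:escaped | p1:escaped | p2:(3,2)->(3,3)
Step 7: p0:escaped | p1:escaped | p2:(3,3)->(3,4)
Step 8: p0:escaped | p1:escaped | p2:(3,4)->(3,5)->EXIT
Exit steps: [4, 3, 8]
First to escape: p1 at step 3

Answer: 1 3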